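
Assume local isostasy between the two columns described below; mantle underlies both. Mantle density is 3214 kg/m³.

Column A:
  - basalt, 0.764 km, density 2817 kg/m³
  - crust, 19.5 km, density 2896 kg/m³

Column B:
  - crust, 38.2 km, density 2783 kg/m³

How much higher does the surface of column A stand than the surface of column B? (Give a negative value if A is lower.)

−3.1 km

For any compensation level in the mantle, the mantle terms cancel and isostasy reduces to e = (Σt_A − Σt_B) − (Σ(ρt)_A − Σ(ρt)_B) / ρ_m.
Σt_A = 20.264 km; Σt_B = 38.2 km; Σ(ρt)_A = 58624.188; Σ(ρt)_B = 106310.6 (in km·kg/m³).
e = (20.264 − 38.2) − (58624.188 − 106310.6) / 3214 = −3.1 km.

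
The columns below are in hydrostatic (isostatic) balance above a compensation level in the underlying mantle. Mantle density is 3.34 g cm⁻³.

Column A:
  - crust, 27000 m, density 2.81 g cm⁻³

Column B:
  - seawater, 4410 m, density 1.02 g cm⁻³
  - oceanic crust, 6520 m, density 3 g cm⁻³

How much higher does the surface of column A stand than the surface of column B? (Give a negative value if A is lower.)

For any compensation level in the mantle, the mantle terms cancel and isostasy reduces to e = (Σt_A − Σt_B) − (Σ(ρt)_A − Σ(ρt)_B) / ρ_m.
Σt_A = 27000 m; Σt_B = 10930 m; Σ(ρt)_A = 75870; Σ(ρt)_B = 24058.2 (in m·g cm⁻³).
e = (27000 − 10930) − (75870 − 24058.2) / 3.34 = 557 m.

557 m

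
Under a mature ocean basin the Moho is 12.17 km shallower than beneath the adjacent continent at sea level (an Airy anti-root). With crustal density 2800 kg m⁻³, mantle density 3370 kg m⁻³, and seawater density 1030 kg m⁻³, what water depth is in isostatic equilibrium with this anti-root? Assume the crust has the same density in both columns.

3.92 km

Replacing a thickness d of crust by seawater at the top must be balanced by replacing crust with mantle at the base: d (ρ_c − ρ_w) = a (ρ_m − ρ_c).
d = a (ρ_m − ρ_c)/(ρ_c − ρ_w) = 12.17 km × 570/1770 = 3.92 km.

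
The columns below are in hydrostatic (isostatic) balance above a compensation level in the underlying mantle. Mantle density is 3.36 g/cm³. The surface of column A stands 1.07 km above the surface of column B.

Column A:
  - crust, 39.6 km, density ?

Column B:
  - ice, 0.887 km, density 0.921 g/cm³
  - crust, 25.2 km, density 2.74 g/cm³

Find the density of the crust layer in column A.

2.82 g/cm³

Take the compensation level at the base of the deeper column (depth z_c below the surface of column A) and equate Σ ρ_i t_i down to z_c; mantle fills any gap and the z_c terms cancel.
Column A: 39.6×ρ + (z_c − 39.6)×3.36
Column B: 1.07×0 + 0.887×0.921 + 25.2×2.74 + (z_c − 1.07 − 26.087)×3.36
The z_c×3.36 term appears on both sides and cancels. Collect the known terms of each column as K = Σ(ρt)_known − 3.36 × (depth of known layers): K_A = 0 − 3.36×39.6 = −133.056; K_B = 69.864927 − 3.36×(1.07 + 26.087) = −21.382593.
Balance: K_A + 39.6×ρ = K_B, so ρ = (K_B − K_A)/39.6 = 111.673/39.6 = 2.82 g/cm³.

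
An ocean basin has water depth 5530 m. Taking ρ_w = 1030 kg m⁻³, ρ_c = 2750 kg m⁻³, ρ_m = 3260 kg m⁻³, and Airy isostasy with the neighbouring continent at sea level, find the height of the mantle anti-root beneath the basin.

18700 m

Balancing pressure at the compensation depth: replacing crust with seawater at the top is compensated by replacing crust with mantle at the base: d (ρ_c − ρ_w) = a (ρ_m − ρ_c).
a = d (ρ_c − ρ_w)/(ρ_m − ρ_c) = 5530 m × 1720/510 = 18700 m.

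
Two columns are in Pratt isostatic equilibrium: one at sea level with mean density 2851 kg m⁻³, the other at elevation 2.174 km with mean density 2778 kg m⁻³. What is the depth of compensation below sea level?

82.7 km

ρ_ref D = ρ (D + h) → D (ρ_ref − ρ) = ρ h.
D = ρ h/(ρ_ref − ρ) = 2778 × 2.174 km/(2851 − 2778) = 82.7 km.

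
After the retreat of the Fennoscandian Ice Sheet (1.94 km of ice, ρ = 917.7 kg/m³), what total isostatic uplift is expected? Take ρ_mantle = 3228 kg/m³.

0.552 km

Removing the load lets mantle flow back in; uplift u satisfies ρ_ice t = ρ_m u.
u = t ρ_ice/ρ_m = 1.94 km × 917.7/3228 = 0.552 km.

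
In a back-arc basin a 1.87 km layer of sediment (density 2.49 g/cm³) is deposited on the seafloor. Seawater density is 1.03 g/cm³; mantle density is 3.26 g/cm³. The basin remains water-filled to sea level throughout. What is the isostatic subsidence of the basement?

1.22 km

Submarine loading: the sediment displaces seawater, and the subsidence is in turn flooded, so s (ρ_m − ρ_w) = t (ρ_sed − ρ_w).
s = 1.87 km × (2.49 − 1.03) / (3.26 − 1.03) = 1.22 km.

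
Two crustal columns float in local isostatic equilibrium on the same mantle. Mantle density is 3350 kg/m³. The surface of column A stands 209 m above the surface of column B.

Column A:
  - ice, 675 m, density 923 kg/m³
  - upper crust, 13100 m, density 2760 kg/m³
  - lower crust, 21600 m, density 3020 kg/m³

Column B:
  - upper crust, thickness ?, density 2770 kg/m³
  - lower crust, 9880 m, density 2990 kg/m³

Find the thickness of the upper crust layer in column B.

21100 m

Take the compensation level at the base of the deeper column (depth z_c below the surface of column A) and equate Σ ρ_i t_i down to z_c; mantle fills any gap and the z_c terms cancel.
Column A: 675×923 + 13100×2760 + 21600×3020 + (z_c − 35375)×3350
Column B: 209×0 + x×2770 + 9880×2990 + (z_c − 209 − 9880 − x)×3350
The z_c×3350 term appears on both sides and cancels. Collect the known terms of each column as K = Σ(ρt)_known − 3350 × (depth of known layers): K_A = 102011025 − 3350×35375 = −16495225; K_B = 29541200 − 3350×(209 + 9880) = −4256950.
Balance: K_A = K_B − x×(3350 − 2770), so x = (K_B − K_A)/(3350 − 2770) = 12238300/580 = 21100 m.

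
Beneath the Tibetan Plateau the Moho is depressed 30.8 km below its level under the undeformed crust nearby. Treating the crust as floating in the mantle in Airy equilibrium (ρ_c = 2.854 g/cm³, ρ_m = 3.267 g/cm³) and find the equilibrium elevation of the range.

For local isostatic compensation: ρ_c h = (ρ_m − ρ_c) r.
h = r (ρ_m − ρ_c) / ρ_c = 30.8 km × (3.267 − 2.854) / 2.854 = 4.46 km.

4.46 km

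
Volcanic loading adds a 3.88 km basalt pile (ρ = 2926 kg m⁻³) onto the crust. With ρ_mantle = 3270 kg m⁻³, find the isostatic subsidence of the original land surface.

Subaerial loading: s = t ρ_load / ρ_m.
s = 3.88 km × 2926/3270 = 3.47 km.

3.47 km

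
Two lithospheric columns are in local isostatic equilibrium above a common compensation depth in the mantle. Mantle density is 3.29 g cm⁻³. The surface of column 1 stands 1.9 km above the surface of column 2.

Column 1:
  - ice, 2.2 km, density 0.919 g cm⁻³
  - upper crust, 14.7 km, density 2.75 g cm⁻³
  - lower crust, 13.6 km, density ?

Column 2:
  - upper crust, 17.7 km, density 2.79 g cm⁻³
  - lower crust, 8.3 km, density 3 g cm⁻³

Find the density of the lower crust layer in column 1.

2.97 g cm⁻³

Take the compensation level at the base of the deeper column (depth z_c below the surface of column 1) and equate Σ ρ_i t_i down to z_c; mantle fills any gap and the z_c terms cancel.
Column 1: 2.2×0.919 + 14.7×2.75 + 13.6×ρ + (z_c − 30.5)×3.29
Column 2: 1.9×0 + 17.7×2.79 + 8.3×3 + (z_c − 1.9 − 26)×3.29
The z_c×3.29 term appears on both sides and cancels. Collect the known terms of each column as K = Σ(ρt)_known − 3.29 × (depth of known layers): K_1 = 42.4468 − 3.29×30.5 = −57.8982; K_2 = 74.283 − 3.29×(1.9 + 26) = −17.508.
Balance: K_1 + 13.6×ρ = K_2, so ρ = (K_2 − K_1)/13.6 = 40.3902/13.6 = 2.97 g cm⁻³.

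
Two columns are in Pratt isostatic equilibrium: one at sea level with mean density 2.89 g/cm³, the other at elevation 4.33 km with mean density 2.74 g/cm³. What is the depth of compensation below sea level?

ρ_ref D = ρ (D + h) → D (ρ_ref − ρ) = ρ h.
D = ρ h/(ρ_ref − ρ) = 2.74 × 4.33 km/(2.89 − 2.74) = 79.1 km.

79.1 km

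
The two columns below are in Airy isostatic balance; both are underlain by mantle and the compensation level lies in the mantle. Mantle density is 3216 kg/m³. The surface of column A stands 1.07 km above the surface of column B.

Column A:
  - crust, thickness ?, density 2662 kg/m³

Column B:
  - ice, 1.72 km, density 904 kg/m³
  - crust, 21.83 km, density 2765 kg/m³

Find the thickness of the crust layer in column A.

31.2 km

Take the compensation level at the base of the deeper column (depth z_c below the surface of column A) and equate Σ ρ_i t_i down to z_c; mantle fills any gap and the z_c terms cancel.
Column A: x×2662 + (z_c − 0 − x)×3216
Column B: 1.07×0 + 1.72×904 + 21.83×2765 + (z_c − 1.07 − 23.55)×3216
The z_c×3216 term appears on both sides and cancels. Collect the known terms of each column as K = Σ(ρt)_known − 3216 × (depth of known layers): K_A = 0 − 3216×0 = 0; K_B = 61914.83 − 3216×(1.07 + 23.55) = −17263.09.
Balance: K_A − x×(3216 − 2662) = K_B, so x = (K_A − K_B)/(3216 − 2662) = 17263.1/554 = 31.2 km.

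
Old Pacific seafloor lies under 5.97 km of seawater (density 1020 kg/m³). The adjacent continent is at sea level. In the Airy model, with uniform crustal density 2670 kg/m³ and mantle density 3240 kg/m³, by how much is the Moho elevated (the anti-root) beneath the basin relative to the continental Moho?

17.3 km

Equating mass per unit area of the two columns: replacing crust with seawater at the top is compensated by replacing crust with mantle at the base: d (ρ_c − ρ_w) = a (ρ_m − ρ_c).
a = d (ρ_c − ρ_w)/(ρ_m − ρ_c) = 5.97 km × 1650/570 = 17.3 km.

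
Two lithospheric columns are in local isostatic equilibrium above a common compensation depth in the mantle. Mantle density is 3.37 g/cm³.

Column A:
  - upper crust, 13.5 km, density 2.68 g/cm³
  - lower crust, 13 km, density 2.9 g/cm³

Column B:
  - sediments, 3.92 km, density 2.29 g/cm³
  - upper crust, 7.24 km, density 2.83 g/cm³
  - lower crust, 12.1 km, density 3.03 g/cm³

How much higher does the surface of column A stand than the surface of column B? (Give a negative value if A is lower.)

0.94 km

For any compensation level in the mantle, the mantle terms cancel and isostasy reduces to e = (Σt_A − Σt_B) − (Σ(ρt)_A − Σ(ρt)_B) / ρ_m.
Σt_A = 26.5 km; Σt_B = 23.26 km; Σ(ρt)_A = 73.88; Σ(ρt)_B = 66.129 (in km·g/cm³).
e = (26.5 − 23.26) − (73.88 − 66.129) / 3.37 = 0.94 km.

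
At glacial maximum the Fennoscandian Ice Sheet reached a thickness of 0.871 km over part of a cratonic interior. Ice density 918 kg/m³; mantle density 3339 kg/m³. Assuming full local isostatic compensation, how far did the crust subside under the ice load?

Equating mass per unit area of the two columns: the ice load ρ_ice t is balanced by mantle displaced below, ρ_m s.
s = t ρ_ice / ρ_m = 0.871 km × 918/3339 = 0.239 km.

0.239 km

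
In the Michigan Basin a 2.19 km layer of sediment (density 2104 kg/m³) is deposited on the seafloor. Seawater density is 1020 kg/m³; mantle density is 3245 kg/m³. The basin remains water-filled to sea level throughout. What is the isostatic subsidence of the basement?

1.07 km

Submarine loading: the sediment displaces seawater, and the subsidence is in turn flooded, so s (ρ_m − ρ_w) = t (ρ_sed − ρ_w).
s = 2.19 km × (2104 − 1020) / (3245 − 1020) = 1.07 km.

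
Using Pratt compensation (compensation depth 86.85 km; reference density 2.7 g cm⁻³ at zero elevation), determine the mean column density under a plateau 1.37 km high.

Pratt balance: ρ_ref D = ρ (D + h).
ρ = ρ_ref D/(D + h) = 2.7 × 86.85 km/(86.85 km + 1.37 km) = 2.66 g cm⁻³.

2.66 g cm⁻³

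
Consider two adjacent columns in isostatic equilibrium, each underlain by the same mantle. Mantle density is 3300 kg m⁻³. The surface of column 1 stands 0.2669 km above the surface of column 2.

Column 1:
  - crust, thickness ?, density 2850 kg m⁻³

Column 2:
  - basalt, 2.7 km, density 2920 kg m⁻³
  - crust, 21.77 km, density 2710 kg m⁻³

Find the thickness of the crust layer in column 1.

32.8 km

Take the compensation level at the base of the deeper column (depth z_c below the surface of column 1) and equate Σ ρ_i t_i down to z_c; mantle fills any gap and the z_c terms cancel.
Column 1: x×2850 + (z_c − 0 − x)×3300
Column 2: 0.2669×0 + 2.7×2920 + 21.77×2710 + (z_c − 0.2669 − 24.47)×3300
The z_c×3300 term appears on both sides and cancels. Collect the known terms of each column as K = Σ(ρt)_known − 3300 × (depth of known layers): K_1 = 0 − 3300×0 = 0; K_2 = 66880.7 − 3300×(0.2669 + 24.47) = −14751.07.
Balance: K_1 − x×(3300 − 2850) = K_2, so x = (K_1 − K_2)/(3300 − 2850) = 14751.1/450 = 32.8 km.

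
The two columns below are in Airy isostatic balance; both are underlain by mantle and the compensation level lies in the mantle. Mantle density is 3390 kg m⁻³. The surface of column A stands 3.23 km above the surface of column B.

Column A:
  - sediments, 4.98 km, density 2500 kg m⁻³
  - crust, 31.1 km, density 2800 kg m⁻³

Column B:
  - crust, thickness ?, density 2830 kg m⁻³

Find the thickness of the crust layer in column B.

Take the compensation level at the base of the deeper column (depth z_c below the surface of column A) and equate Σ ρ_i t_i down to z_c; mantle fills any gap and the z_c terms cancel.
Column A: 4.98×2500 + 31.1×2800 + (z_c − 36.08)×3390
Column B: 3.23×0 + x×2830 + (z_c − 3.23 − 0 − x)×3390
The z_c×3390 term appears on both sides and cancels. Collect the known terms of each column as K = Σ(ρt)_known − 3390 × (depth of known layers): K_A = 99530 − 3390×36.08 = −22781.2; K_B = 0 − 3390×(3.23 + 0) = −10949.7.
Balance: K_A = K_B − x×(3390 − 2830), so x = (K_B − K_A)/(3390 − 2830) = 11831.5/560 = 21.1 km.

21.1 km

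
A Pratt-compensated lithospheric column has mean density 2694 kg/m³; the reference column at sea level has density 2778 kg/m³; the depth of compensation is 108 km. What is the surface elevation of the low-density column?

3.37 km

ρ_ref D = ρ (D + h) → h = D (ρ_ref − ρ)/ρ.
h = 108 km × (2778 − 2694)/2694 = 3.37 km.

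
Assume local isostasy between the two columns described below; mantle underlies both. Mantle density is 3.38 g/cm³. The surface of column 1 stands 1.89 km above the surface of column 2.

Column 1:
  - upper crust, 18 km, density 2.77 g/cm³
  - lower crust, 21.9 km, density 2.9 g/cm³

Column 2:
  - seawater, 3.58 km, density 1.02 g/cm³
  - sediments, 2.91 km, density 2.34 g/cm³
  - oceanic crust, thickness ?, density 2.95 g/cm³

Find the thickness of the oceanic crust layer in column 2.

Take the compensation level at the base of the deeper column (depth z_c below the surface of column 1) and equate Σ ρ_i t_i down to z_c; mantle fills any gap and the z_c terms cancel.
Column 1: 18×2.77 + 21.9×2.9 + (z_c − 39.9)×3.38
Column 2: 1.89×0 + 3.58×1.02 + 2.91×2.34 + x×2.95 + (z_c − 1.89 − 6.49 − x)×3.38
The z_c×3.38 term appears on both sides and cancels. Collect the known terms of each column as K = Σ(ρt)_known − 3.38 × (depth of known layers): K_1 = 113.37 − 3.38×39.9 = −21.492; K_2 = 10.461 − 3.38×(1.89 + 6.49) = −17.8634.
Balance: K_1 = K_2 − x×(3.38 − 2.95), so x = (K_2 − K_1)/(3.38 − 2.95) = 3.6286/0.43 = 8.44 km.

8.44 km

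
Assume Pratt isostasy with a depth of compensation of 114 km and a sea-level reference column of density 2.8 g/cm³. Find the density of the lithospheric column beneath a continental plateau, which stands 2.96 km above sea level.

2.73 g/cm³

Pratt balance: ρ_ref D = ρ (D + h).
ρ = ρ_ref D/(D + h) = 2.8 × 114 km/(114 km + 2.96 km) = 2.73 g/cm³.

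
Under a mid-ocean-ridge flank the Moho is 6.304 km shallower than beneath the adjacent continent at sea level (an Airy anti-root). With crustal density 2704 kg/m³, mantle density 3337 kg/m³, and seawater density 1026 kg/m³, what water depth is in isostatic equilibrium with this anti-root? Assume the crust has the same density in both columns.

2.38 km

Replacing a thickness d of crust by seawater at the top must be balanced by replacing crust with mantle at the base: d (ρ_c − ρ_w) = a (ρ_m − ρ_c).
d = a (ρ_m − ρ_c)/(ρ_c − ρ_w) = 6.304 km × 633/1678 = 2.38 km.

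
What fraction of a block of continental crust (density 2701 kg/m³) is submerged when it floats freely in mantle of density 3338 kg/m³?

0.809

Submerged fraction = ρ_obj/ρ_fluid = 2701/3338 = 0.809.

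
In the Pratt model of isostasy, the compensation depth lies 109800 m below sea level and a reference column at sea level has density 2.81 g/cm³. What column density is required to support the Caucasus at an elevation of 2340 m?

2.75 g/cm³

Pratt balance: ρ_ref D = ρ (D + h).
ρ = ρ_ref D/(D + h) = 2.81 × 109800 m/(109800 m + 2340 m) = 2.75 g/cm³.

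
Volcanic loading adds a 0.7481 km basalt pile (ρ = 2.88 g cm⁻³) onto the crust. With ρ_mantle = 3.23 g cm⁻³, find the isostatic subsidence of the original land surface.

Subaerial loading: s = t ρ_load / ρ_m.
s = 0.7481 km × 2.88/3.23 = 0.667 km.

0.667 km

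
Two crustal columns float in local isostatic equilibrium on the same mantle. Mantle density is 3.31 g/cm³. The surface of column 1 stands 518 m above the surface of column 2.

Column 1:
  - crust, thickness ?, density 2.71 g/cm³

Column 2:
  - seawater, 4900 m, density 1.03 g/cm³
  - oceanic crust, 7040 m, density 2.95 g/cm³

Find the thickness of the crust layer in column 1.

Take the compensation level at the base of the deeper column (depth z_c below the surface of column 1) and equate Σ ρ_i t_i down to z_c; mantle fills any gap and the z_c terms cancel.
Column 1: x×2.71 + (z_c − 0 − x)×3.31
Column 2: 518×0 + 4900×1.03 + 7040×2.95 + (z_c − 518 − 11940)×3.31
The z_c×3.31 term appears on both sides and cancels. Collect the known terms of each column as K = Σ(ρt)_known − 3.31 × (depth of known layers): K_1 = 0 − 3.31×0 = 0; K_2 = 25815 − 3.31×(518 + 11940) = −15420.98.
Balance: K_1 − x×(3.31 − 2.71) = K_2, so x = (K_1 − K_2)/(3.31 − 2.71) = 15421/0.6 = 25700 m.

25700 m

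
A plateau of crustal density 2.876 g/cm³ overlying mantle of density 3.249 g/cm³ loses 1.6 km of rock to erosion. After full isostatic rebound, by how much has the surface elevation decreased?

0.184 km

Rebound u = e ρ_c/ρ_m = 1.6 km × 2.876/3.249 = 1.416 km.
Net surface drop = e − u = 1.6 km − 1.416 km = e (ρ_m − ρ_c)/ρ_m = 0.184 km.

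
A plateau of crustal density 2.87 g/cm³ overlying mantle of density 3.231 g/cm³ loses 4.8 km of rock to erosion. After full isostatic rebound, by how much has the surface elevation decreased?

0.536 km

Rebound u = e ρ_c/ρ_m = 4.8 km × 2.87/3.231 = 4.264 km.
Net surface drop = e − u = 4.8 km − 4.264 km = e (ρ_m − ρ_c)/ρ_m = 0.536 km.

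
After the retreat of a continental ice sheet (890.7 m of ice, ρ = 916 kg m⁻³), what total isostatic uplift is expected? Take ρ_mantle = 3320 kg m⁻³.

246 m

Removing the load lets mantle flow back in; uplift u satisfies ρ_ice t = ρ_m u.
u = t ρ_ice/ρ_m = 890.7 m × 916/3320 = 246 m.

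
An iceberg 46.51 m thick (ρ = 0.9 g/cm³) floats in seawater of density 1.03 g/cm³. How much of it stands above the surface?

5.87 m

Floating equilibrium: submerged depth d = t ρ_obj/ρ_fluid = 46.51 m × 0.9/1.03 = 40.64 m.
Freeboard = t − d = 46.51 m − 40.64 m = 5.87 m.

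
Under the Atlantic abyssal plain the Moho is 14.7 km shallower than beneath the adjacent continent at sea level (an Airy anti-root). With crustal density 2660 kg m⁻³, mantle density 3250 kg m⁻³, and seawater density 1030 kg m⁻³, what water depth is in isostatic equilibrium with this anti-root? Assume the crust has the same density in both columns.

Replacing a thickness d of crust by seawater at the top must be balanced by replacing crust with mantle at the base: d (ρ_c − ρ_w) = a (ρ_m − ρ_c).
d = a (ρ_m − ρ_c)/(ρ_c − ρ_w) = 14.7 km × 590/1630 = 5.32 km.

5.32 km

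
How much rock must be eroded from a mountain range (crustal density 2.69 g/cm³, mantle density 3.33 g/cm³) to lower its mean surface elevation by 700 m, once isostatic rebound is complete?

Net drop Δ = e − u = e − e ρ_c/ρ_m = e (ρ_m − ρ_c)/ρ_m.
e = Δ ρ_m/(ρ_m − ρ_c) = 700 m × 3.33/0.64 = 3640 m.

3640 m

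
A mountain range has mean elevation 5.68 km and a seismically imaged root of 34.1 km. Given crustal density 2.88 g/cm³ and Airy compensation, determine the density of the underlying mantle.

Airy balance: ρ_c h = (ρ_m − ρ_c) r → ρ_m = ρ_c (1 + h/r).
ρ_m = 2.88 × (1 + 5.68 km/34.1 km) = 3.36 g/cm³.

3.36 g/cm³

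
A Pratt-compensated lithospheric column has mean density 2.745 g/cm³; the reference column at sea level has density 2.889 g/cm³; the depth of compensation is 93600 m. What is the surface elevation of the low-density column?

ρ_ref D = ρ (D + h) → h = D (ρ_ref − ρ)/ρ.
h = 93600 m × (2.889 − 2.745)/2.745 = 4910 m.

4910 m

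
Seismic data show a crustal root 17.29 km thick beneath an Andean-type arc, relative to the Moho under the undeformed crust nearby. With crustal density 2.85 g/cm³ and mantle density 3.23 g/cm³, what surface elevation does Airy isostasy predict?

2.31 km

By Archimedes' principle applied to the lithosphere: ρ_c h = (ρ_m − ρ_c) r.
h = r (ρ_m − ρ_c) / ρ_c = 17.29 km × (3.23 − 2.85) / 2.85 = 2.31 km.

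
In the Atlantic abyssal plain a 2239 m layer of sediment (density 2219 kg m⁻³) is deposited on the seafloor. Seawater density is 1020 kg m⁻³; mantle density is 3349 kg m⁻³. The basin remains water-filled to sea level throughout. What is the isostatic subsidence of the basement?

Submarine loading: the sediment displaces seawater, and the subsidence is in turn flooded, so s (ρ_m − ρ_w) = t (ρ_sed − ρ_w).
s = 2239 m × (2219 − 1020) / (3349 − 1020) = 1150 m.

1150 m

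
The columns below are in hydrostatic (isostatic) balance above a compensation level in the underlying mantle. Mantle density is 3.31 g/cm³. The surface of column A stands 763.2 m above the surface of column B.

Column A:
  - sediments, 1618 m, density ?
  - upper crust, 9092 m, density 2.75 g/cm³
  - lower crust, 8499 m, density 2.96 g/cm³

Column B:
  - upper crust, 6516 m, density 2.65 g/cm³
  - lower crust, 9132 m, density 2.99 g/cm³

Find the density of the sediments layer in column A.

Take the compensation level at the base of the deeper column (depth z_c below the surface of column A) and equate Σ ρ_i t_i down to z_c; mantle fills any gap and the z_c terms cancel.
Column A: 1618×ρ + 9092×2.75 + 8499×2.96 + (z_c − 19209)×3.31
Column B: 763.2×0 + 6516×2.65 + 9132×2.99 + (z_c − 763.2 − 15648)×3.31
The z_c×3.31 term appears on both sides and cancels. Collect the known terms of each column as K = Σ(ρt)_known − 3.31 × (depth of known layers): K_A = 50160.04 − 3.31×19209 = −13421.75; K_B = 44572.08 − 3.31×(763.2 + 15648) = −9748.992.
Balance: K_A + 1618×ρ = K_B, so ρ = (K_B − K_A)/1618 = 3672.76/1618 = 2.27 g/cm³.

2.27 g/cm³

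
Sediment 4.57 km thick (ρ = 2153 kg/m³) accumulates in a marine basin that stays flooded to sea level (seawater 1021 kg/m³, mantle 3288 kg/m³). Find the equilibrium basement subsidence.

Submarine loading: the sediment displaces seawater, and the subsidence is in turn flooded, so s (ρ_m − ρ_w) = t (ρ_sed − ρ_w).
s = 4.57 km × (2153 − 1021) / (3288 − 1021) = 2.28 km.

2.28 km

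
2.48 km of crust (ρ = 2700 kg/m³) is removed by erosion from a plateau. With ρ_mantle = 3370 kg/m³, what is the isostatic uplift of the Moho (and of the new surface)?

Unloading: uplift u = e ρ_c/ρ_m = 2.48 km × 2700/3370 = 1.99 km.

1.99 km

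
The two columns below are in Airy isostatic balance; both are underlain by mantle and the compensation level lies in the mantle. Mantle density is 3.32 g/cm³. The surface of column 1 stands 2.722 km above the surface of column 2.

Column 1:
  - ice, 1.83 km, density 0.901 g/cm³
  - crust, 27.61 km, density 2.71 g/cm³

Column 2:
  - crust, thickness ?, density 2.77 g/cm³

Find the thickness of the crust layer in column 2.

22.2 km

Take the compensation level at the base of the deeper column (depth z_c below the surface of column 1) and equate Σ ρ_i t_i down to z_c; mantle fills any gap and the z_c terms cancel.
Column 1: 1.83×0.901 + 27.61×2.71 + (z_c − 29.44)×3.32
Column 2: 2.722×0 + x×2.77 + (z_c − 2.722 − 0 − x)×3.32
The z_c×3.32 term appears on both sides and cancels. Collect the known terms of each column as K = Σ(ρt)_known − 3.32 × (depth of known layers): K_1 = 76.47193 − 3.32×29.44 = −21.26887; K_2 = 0 − 3.32×(2.722 + 0) = −9.03704.
Balance: K_1 = K_2 − x×(3.32 − 2.77), so x = (K_2 − K_1)/(3.32 − 2.77) = 12.2318/0.55 = 22.2 km.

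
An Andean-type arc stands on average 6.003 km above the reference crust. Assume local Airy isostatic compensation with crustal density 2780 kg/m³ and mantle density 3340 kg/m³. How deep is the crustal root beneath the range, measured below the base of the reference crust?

Balancing pressure at the compensation depth: the weight of the topography is balanced by the buoyancy of the root, ρ_c h = (ρ_m − ρ_c) r.
r = h · ρ_c / (ρ_m − ρ_c) = 6.003 km × 2780 / (3340 − 2780) = 29.8 km.

29.8 km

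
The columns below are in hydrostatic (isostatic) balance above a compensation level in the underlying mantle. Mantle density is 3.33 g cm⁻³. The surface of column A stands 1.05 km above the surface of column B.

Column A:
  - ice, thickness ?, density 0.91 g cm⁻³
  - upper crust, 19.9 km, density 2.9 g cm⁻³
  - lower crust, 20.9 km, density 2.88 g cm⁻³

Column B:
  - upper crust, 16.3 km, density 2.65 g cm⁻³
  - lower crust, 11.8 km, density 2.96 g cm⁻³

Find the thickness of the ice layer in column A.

Take the compensation level at the base of the deeper column (depth z_c below the surface of column A) and equate Σ ρ_i t_i down to z_c; mantle fills any gap and the z_c terms cancel.
Column A: x×0.91 + 19.9×2.9 + 20.9×2.88 + (z_c − 40.8 − x)×3.33
Column B: 1.05×0 + 16.3×2.65 + 11.8×2.96 + (z_c − 1.05 − 28.1)×3.33
The z_c×3.33 term appears on both sides and cancels. Collect the known terms of each column as K = Σ(ρt)_known − 3.33 × (depth of known layers): K_A = 117.902 − 3.33×40.8 = −17.962; K_B = 78.123 − 3.33×(1.05 + 28.1) = −18.9465.
Balance: K_A − x×(3.33 − 0.91) = K_B, so x = (K_A − K_B)/(3.33 − 0.91) = 0.9845/2.42 = 0.407 km.

0.407 km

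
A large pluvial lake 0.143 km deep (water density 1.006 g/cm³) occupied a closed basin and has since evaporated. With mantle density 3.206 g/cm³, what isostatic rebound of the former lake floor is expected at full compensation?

u = d ρ_w/ρ_m = 0.143 km × 1.006/3.206 = 0.0449 km.

0.0449 km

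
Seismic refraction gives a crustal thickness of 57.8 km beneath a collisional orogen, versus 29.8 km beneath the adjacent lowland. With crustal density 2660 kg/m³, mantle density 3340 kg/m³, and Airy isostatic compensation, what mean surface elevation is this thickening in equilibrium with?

5.7 km

Excess crust Δ = 57.8 km − 29.8 km = 28 km, split between elevation h and root r with h + r = Δ.
Airy balance ρ_c h = (ρ_m − ρ_c) r gives r = h ρ_c/(ρ_m − ρ_c), so h (1 + ρ_c/(ρ_m − ρ_c)) = Δ, i.e. h = Δ (ρ_m − ρ_c)/ρ_m.
h = 28 km × 680/3340 = 5.7 km.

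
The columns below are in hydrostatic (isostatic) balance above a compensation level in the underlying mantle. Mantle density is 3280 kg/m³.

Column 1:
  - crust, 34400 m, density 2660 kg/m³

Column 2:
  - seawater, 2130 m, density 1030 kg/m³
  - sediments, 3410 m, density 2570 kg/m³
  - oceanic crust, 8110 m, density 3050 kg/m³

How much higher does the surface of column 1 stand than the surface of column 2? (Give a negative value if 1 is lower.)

For any compensation level in the mantle, the mantle terms cancel and isostasy reduces to e = (Σt_1 − Σt_2) − (Σ(ρt)_1 − Σ(ρt)_2) / ρ_m.
Σt_1 = 34400 m; Σt_2 = 13650 m; Σ(ρt)_1 = 91504000; Σ(ρt)_2 = 35693100 (in m·kg/m³).
e = (34400 − 13650) − (91504000 − 35693100) / 3280 = 3730 m.

3730 m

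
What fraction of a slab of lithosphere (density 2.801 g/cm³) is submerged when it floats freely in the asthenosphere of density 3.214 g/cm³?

87.1%

Submerged fraction = ρ_obj/ρ_fluid = 2.801/3.214 = 87.1%.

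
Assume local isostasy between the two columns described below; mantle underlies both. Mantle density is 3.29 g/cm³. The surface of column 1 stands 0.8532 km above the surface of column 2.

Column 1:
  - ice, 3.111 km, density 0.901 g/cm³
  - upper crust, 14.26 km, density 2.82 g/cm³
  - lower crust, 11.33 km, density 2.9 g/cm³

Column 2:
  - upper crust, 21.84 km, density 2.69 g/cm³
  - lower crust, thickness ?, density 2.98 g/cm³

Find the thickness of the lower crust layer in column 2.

Take the compensation level at the base of the deeper column (depth z_c below the surface of column 1) and equate Σ ρ_i t_i down to z_c; mantle fills any gap and the z_c terms cancel.
Column 1: 3.111×0.901 + 14.26×2.82 + 11.33×2.9 + (z_c − 28.701)×3.29
Column 2: 0.8532×0 + 21.84×2.69 + x×2.98 + (z_c − 0.8532 − 21.84 − x)×3.29
The z_c×3.29 term appears on both sides and cancels. Collect the known terms of each column as K = Σ(ρt)_known − 3.29 × (depth of known layers): K_1 = 75.873211 − 3.29×28.701 = −18.553079; K_2 = 58.7496 − 3.29×(0.8532 + 21.84) = −15.911028.
Balance: K_1 = K_2 − x×(3.29 − 2.98), so x = (K_2 − K_1)/(3.29 − 2.98) = 2.64205/0.31 = 8.52 km.

8.52 km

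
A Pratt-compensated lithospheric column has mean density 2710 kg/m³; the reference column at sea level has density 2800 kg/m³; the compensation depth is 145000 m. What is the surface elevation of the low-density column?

ρ_ref D = ρ (D + h) → h = D (ρ_ref − ρ)/ρ.
h = 145000 m × (2800 − 2710)/2710 = 4820 m.

4820 m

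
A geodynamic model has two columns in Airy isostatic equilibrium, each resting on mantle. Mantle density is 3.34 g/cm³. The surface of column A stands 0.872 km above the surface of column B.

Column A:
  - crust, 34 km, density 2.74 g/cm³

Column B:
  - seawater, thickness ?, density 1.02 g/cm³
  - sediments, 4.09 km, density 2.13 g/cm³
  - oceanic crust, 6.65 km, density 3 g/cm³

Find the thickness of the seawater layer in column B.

Take the compensation level at the base of the deeper column (depth z_c below the surface of column A) and equate Σ ρ_i t_i down to z_c; mantle fills any gap and the z_c terms cancel.
Column A: 34×2.74 + (z_c − 34)×3.34
Column B: 0.872×0 + x×1.02 + 4.09×2.13 + 6.65×3 + (z_c − 0.872 − 10.74 − x)×3.34
The z_c×3.34 term appears on both sides and cancels. Collect the known terms of each column as K = Σ(ρt)_known − 3.34 × (depth of known layers): K_A = 93.16 − 3.34×34 = −20.4; K_B = 28.6617 − 3.34×(0.872 + 10.74) = −10.12238.
Balance: K_A = K_B − x×(3.34 − 1.02), so x = (K_B − K_A)/(3.34 − 1.02) = 10.2776/2.32 = 4.43 km.

4.43 km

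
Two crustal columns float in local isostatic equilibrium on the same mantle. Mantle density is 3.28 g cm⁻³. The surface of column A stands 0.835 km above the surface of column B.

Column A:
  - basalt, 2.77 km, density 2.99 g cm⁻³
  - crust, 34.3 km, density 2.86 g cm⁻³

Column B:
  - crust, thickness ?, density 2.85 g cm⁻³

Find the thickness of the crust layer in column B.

Take the compensation level at the base of the deeper column (depth z_c below the surface of column A) and equate Σ ρ_i t_i down to z_c; mantle fills any gap and the z_c terms cancel.
Column A: 2.77×2.99 + 34.3×2.86 + (z_c − 37.07)×3.28
Column B: 0.835×0 + x×2.85 + (z_c − 0.835 − 0 − x)×3.28
The z_c×3.28 term appears on both sides and cancels. Collect the known terms of each column as K = Σ(ρt)_known − 3.28 × (depth of known layers): K_A = 106.3803 − 3.28×37.07 = −15.2093; K_B = 0 − 3.28×(0.835 + 0) = −2.7388.
Balance: K_A = K_B − x×(3.28 − 2.85), so x = (K_B − K_A)/(3.28 − 2.85) = 12.4705/0.43 = 29 km.

29 km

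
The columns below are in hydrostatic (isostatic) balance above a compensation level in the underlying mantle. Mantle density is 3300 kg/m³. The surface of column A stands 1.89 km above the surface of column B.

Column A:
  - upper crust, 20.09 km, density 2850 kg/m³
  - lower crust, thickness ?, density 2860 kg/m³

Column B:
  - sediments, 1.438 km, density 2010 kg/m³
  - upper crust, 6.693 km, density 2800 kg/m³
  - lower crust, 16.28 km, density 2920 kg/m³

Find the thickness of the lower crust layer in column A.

19.5 km

Take the compensation level at the base of the deeper column (depth z_c below the surface of column A) and equate Σ ρ_i t_i down to z_c; mantle fills any gap and the z_c terms cancel.
Column A: 20.09×2850 + x×2860 + (z_c − 20.09 − x)×3300
Column B: 1.89×0 + 1.438×2010 + 6.693×2800 + 16.28×2920 + (z_c − 1.89 − 24.411)×3300
The z_c×3300 term appears on both sides and cancels. Collect the known terms of each column as K = Σ(ρt)_known − 3300 × (depth of known layers): K_A = 57256.5 − 3300×20.09 = −9040.5; K_B = 69168.38 − 3300×(1.89 + 24.411) = −17624.92.
Balance: K_A − x×(3300 − 2860) = K_B, so x = (K_A − K_B)/(3300 − 2860) = 8584.42/440 = 19.5 km.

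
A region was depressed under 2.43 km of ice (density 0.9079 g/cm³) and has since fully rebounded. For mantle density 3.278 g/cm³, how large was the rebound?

Removing the load lets mantle flow back in; uplift u satisfies ρ_ice t = ρ_m u.
u = t ρ_ice/ρ_m = 2.43 km × 0.9079/3.278 = 0.673 km.

0.673 km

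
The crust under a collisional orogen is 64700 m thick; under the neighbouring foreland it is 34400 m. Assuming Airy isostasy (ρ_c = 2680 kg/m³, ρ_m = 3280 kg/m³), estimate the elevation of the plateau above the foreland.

Excess crust Δ = 64700 m − 34400 m = 30300 m, split between elevation h and root r with h + r = Δ.
Airy balance ρ_c h = (ρ_m − ρ_c) r gives r = h ρ_c/(ρ_m − ρ_c), so h (1 + ρ_c/(ρ_m − ρ_c)) = Δ, i.e. h = Δ (ρ_m − ρ_c)/ρ_m.
h = 30300 m × 600/3280 = 5540 m.

5540 m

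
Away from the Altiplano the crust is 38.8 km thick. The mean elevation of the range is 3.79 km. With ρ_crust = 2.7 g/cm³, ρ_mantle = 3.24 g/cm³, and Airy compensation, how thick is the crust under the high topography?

Root depth r = h ρ_c / (ρ_m − ρ_c) = 3.79 km × 2.7 / 0.54 = 18.95 km.
Total thickness = T + h + r = 38.8 km + 3.79 km + 18.95 km = 61.5 km.

61.5 km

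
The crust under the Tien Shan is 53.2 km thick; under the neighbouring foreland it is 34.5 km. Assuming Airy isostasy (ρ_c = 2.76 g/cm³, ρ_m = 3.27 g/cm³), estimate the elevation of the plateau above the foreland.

Excess crust Δ = 53.2 km − 34.5 km = 18.7 km, split between elevation h and root r with h + r = Δ.
Airy balance ρ_c h = (ρ_m − ρ_c) r gives r = h ρ_c/(ρ_m − ρ_c), so h (1 + ρ_c/(ρ_m − ρ_c)) = Δ, i.e. h = Δ (ρ_m − ρ_c)/ρ_m.
h = 18.7 km × 0.51/3.27 = 2.92 km.

2.92 km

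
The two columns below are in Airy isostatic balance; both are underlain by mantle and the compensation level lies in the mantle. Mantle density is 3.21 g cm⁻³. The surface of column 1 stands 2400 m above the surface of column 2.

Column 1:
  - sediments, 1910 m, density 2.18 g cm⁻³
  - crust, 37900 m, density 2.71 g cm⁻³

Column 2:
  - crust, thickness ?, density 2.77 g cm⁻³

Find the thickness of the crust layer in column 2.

Take the compensation level at the base of the deeper column (depth z_c below the surface of column 1) and equate Σ ρ_i t_i down to z_c; mantle fills any gap and the z_c terms cancel.
Column 1: 1910×2.18 + 37900×2.71 + (z_c − 39810)×3.21
Column 2: 2400×0 + x×2.77 + (z_c − 2400 − 0 − x)×3.21
The z_c×3.21 term appears on both sides and cancels. Collect the known terms of each column as K = Σ(ρt)_known − 3.21 × (depth of known layers): K_1 = 106872.8 − 3.21×39810 = −20917.3; K_2 = 0 − 3.21×(2400 + 0) = −7704.
Balance: K_1 = K_2 − x×(3.21 − 2.77), so x = (K_2 − K_1)/(3.21 − 2.77) = 13213.3/0.44 = 30000 m.

30000 m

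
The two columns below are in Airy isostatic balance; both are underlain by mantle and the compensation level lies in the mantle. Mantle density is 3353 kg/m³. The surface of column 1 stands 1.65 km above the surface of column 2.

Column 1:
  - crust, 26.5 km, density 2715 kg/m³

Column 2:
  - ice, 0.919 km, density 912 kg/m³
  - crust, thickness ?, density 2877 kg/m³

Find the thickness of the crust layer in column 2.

19.2 km

Take the compensation level at the base of the deeper column (depth z_c below the surface of column 1) and equate Σ ρ_i t_i down to z_c; mantle fills any gap and the z_c terms cancel.
Column 1: 26.5×2715 + (z_c − 26.5)×3353
Column 2: 1.65×0 + 0.919×912 + x×2877 + (z_c − 1.65 − 0.919 − x)×3353
The z_c×3353 term appears on both sides and cancels. Collect the known terms of each column as K = Σ(ρt)_known − 3353 × (depth of known layers): K_1 = 71947.5 − 3353×26.5 = −16907; K_2 = 838.128 − 3353×(1.65 + 0.919) = −7775.729.
Balance: K_1 = K_2 − x×(3353 − 2877), so x = (K_2 − K_1)/(3353 − 2877) = 9131.27/476 = 19.2 km.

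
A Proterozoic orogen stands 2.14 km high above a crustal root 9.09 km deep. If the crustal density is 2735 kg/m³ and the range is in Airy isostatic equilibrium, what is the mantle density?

Airy balance: ρ_c h = (ρ_m − ρ_c) r → ρ_m = ρ_c (1 + h/r).
ρ_m = 2735 × (1 + 2.14 km/9.09 km) = 3380 kg/m³.

3380 kg/m³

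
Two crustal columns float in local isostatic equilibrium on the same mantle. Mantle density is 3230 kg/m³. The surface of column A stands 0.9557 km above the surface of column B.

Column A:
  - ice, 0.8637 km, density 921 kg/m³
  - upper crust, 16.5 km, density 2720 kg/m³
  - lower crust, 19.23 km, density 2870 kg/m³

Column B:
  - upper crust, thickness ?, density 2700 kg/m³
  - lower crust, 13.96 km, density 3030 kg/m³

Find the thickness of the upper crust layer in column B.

Take the compensation level at the base of the deeper column (depth z_c below the surface of column A) and equate Σ ρ_i t_i down to z_c; mantle fills any gap and the z_c terms cancel.
Column A: 0.8637×921 + 16.5×2720 + 19.23×2870 + (z_c − 36.5937)×3230
Column B: 0.9557×0 + x×2700 + 13.96×3030 + (z_c − 0.9557 − 13.96 − x)×3230
The z_c×3230 term appears on both sides and cancels. Collect the known terms of each column as K = Σ(ρt)_known − 3230 × (depth of known layers): K_A = 100865.568 − 3230×36.5937 = −17332.0833; K_B = 42298.8 − 3230×(0.9557 + 13.96) = −5878.911.
Balance: K_A = K_B − x×(3230 − 2700), so x = (K_B − K_A)/(3230 − 2700) = 11453.2/530 = 21.6 km.

21.6 km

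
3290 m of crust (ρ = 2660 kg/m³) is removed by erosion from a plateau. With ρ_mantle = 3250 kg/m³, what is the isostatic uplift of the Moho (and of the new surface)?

2690 m

Unloading: uplift u = e ρ_c/ρ_m = 3290 m × 2660/3250 = 2690 m.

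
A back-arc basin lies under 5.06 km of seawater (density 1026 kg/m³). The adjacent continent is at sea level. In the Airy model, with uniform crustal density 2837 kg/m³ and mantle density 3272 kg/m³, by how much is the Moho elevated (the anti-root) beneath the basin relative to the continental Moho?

21.1 km

Equating mass per unit area of the two columns: replacing crust with seawater at the top is compensated by replacing crust with mantle at the base: d (ρ_c − ρ_w) = a (ρ_m − ρ_c).
a = d (ρ_c − ρ_w)/(ρ_m − ρ_c) = 5.06 km × 1811/435 = 21.1 km.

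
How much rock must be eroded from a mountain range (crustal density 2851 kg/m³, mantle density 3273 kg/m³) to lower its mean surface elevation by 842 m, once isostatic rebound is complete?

6530 m

Net drop Δ = e − u = e − e ρ_c/ρ_m = e (ρ_m − ρ_c)/ρ_m.
e = Δ ρ_m/(ρ_m − ρ_c) = 842 m × 3273/422 = 6530 m.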